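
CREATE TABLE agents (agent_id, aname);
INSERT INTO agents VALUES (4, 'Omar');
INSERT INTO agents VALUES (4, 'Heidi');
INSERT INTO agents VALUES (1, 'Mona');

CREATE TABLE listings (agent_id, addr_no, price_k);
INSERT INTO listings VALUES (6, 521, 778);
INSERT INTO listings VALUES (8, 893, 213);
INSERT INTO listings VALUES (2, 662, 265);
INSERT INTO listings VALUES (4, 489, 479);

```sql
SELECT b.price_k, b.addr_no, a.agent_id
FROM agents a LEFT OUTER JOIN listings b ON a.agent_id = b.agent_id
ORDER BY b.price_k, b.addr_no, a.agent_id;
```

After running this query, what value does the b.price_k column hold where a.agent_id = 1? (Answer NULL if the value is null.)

NULL

LEFT JOIN keeps every row from `agents`; unmatched rows get NULL for `listings`'s columns.
Matching on a.agent_id = b.agent_id.
- agent_id=4: 1 matching b row(s), so 1 row(s) emitted.
- agent_id=4: 1 matching b row(s), so 1 row(s) emitted.
- agent_id=1: no b row matches, row kept with b columns NULL.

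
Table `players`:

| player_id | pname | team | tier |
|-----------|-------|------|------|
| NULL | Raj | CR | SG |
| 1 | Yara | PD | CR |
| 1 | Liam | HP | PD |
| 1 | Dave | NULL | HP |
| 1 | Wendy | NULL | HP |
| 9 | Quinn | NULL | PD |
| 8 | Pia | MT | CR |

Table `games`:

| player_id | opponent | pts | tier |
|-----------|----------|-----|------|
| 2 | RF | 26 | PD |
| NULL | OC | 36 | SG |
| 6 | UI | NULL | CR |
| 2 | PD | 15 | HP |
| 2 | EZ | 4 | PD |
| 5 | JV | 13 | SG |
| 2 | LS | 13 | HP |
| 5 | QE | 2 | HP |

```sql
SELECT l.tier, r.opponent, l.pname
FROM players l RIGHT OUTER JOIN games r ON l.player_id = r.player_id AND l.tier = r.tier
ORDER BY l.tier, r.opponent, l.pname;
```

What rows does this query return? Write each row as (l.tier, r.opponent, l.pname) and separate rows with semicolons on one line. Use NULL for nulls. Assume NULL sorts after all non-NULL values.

(NULL, EZ, NULL); (NULL, JV, NULL); (NULL, LS, NULL); (NULL, OC, NULL); (NULL, PD, NULL); (NULL, QE, NULL); (NULL, RF, NULL); (NULL, UI, NULL)

RIGHT JOIN keeps every row from `games`; unmatched rows get NULL for `players`'s columns.
Matching on l.player_id = r.player_id AND l.tier = r.tier. A NULL in a compared column never satisfies the condition.
- l (player_id=NULL, tier=SG) has no partner in r.
- l (player_id=1, tier=CR) has no partner in r.
- l (player_id=1, tier=PD) has no partner in r.
- l (player_id=1, tier=HP) has no partner in r.
- l (player_id=1, tier=HP) has no partner in r.
- l (player_id=9, tier=PD) has no partner in r.
- l (player_id=8, tier=CR) has no partner in r.
- 8 row(s) from r found no l partner → padded with NULL.
After projecting and ordering:
l.tier | r.opponent | l.pname
NULL | EZ | NULL
NULL | JV | NULL
NULL | LS | NULL
NULL | OC | NULL
NULL | PD | NULL
NULL | QE | NULL
NULL | RF | NULL
NULL | UI | NULL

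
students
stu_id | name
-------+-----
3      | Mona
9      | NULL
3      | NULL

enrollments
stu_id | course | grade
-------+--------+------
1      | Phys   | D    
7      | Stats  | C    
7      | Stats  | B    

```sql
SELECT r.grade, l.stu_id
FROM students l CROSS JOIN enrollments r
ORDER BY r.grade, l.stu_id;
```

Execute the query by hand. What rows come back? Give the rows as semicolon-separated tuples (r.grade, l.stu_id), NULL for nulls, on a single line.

(B, 3); (B, 3); (B, 9); (C, 3); (C, 3); (C, 9); (D, 3); (D, 3); (D, 9)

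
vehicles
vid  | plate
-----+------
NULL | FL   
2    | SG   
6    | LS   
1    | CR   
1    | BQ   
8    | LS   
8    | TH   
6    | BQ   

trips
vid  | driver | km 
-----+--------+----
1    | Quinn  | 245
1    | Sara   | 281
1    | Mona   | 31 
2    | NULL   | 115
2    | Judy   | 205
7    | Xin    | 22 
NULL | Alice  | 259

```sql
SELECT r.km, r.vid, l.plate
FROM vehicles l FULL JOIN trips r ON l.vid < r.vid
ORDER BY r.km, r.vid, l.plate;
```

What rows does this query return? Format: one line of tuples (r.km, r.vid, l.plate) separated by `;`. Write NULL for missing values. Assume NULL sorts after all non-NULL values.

(22, 7, BQ); (22, 7, BQ); (22, 7, CR); (22, 7, LS); (22, 7, SG); (31, 1, NULL); (115, 2, BQ); (115, 2, CR); (205, 2, BQ); (205, 2, CR); (245, 1, NULL); (259, NULL, NULL); (281, 1, NULL); (NULL, NULL, FL); (NULL, NULL, LS); (NULL, NULL, TH)

FULL OUTER JOIN keeps every row from both sides; unmatched rows get NULL for the other side's columns.
Matching on l.vid < r.vid. A NULL in a compared column never satisfies the condition.
- l row (vid=NULL): no match → kept, r columns NULL.
- l row (vid=2): matches 1 r row(s) → 1 output row(s).
- l row (vid=6): matches 1 r row(s) → 1 output row(s).
- l row (vid=1): matches 3 r row(s) → 3 output row(s).
- l row (vid=1): matches 3 r row(s) → 3 output row(s).
- l row (vid=8): no match → kept, r columns NULL.
- l row (vid=8): no match → kept, r columns NULL.
- l row (vid=6): matches 1 r row(s) → 1 output row(s).
- plus 4 unmatched r row(s), each kept with NULL l columns.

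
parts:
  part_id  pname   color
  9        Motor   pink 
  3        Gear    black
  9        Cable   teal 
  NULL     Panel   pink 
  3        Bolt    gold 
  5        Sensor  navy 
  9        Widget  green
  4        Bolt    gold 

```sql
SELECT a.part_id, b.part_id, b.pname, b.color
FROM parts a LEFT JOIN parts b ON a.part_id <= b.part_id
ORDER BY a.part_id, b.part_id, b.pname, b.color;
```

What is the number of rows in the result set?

33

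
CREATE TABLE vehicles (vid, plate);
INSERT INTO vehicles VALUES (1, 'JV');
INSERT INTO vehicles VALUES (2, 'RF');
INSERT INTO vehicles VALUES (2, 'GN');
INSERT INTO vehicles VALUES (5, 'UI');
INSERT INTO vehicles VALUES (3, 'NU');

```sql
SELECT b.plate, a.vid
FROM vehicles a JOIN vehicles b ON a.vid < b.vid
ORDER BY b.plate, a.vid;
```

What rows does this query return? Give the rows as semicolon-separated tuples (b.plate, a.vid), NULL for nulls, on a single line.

(GN, 1); (NU, 1); (NU, 2); (NU, 2); (RF, 1); (UI, 1); (UI, 2); (UI, 2); (UI, 3)

INNER JOIN keeps only pairs where the ON condition holds.
Matching on a.vid < b.vid.
- a[0] vid=1 → 4 match(es) in b → 4 row(s).
- a[1] vid=2 → 2 match(es) in b → 2 row(s).
- a[2] vid=2 → 2 match(es) in b → 2 row(s).
- a[3] vid=5 → no match; dropped.
- a[4] vid=3 → 1 match(es) in b → 1 row(s).
After projecting and ordering:
b.plate | a.vid
GN | 1
NU | 1
NU | 2
NU | 2
RF | 1
UI | 1
UI | 2
UI | 2
UI | 3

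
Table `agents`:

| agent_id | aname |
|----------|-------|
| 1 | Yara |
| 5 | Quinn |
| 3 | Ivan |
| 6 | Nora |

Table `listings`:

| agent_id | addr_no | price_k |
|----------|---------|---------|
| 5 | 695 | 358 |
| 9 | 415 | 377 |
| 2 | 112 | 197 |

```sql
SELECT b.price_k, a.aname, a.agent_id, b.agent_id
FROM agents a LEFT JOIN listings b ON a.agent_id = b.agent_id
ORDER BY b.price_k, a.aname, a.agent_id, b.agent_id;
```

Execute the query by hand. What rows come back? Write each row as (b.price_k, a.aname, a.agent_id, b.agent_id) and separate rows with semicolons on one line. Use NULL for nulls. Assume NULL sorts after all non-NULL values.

(358, Quinn, 5, 5); (NULL, Ivan, 3, NULL); (NULL, Nora, 6, NULL); (NULL, Yara, 1, NULL)

LEFT JOIN keeps every row from `agents`; unmatched rows get NULL for `listings`'s columns.
Matching on a.agent_id = b.agent_id.
- a[0] agent_id=1 → no match; kept with NULLs on the b side.
- a[1] agent_id=5 → 1 match(es) in b → 1 row(s).
- a[2] agent_id=3 → no match; kept with NULLs on the b side.
- a[3] agent_id=6 → no match; kept with NULLs on the b side.
After projecting and ordering:
b.price_k | a.aname | a.agent_id | b.agent_id
358 | Quinn | 5 | 5
NULL | Ivan | 3 | NULL
NULL | Nora | 6 | NULL
NULL | Yara | 1 | NULL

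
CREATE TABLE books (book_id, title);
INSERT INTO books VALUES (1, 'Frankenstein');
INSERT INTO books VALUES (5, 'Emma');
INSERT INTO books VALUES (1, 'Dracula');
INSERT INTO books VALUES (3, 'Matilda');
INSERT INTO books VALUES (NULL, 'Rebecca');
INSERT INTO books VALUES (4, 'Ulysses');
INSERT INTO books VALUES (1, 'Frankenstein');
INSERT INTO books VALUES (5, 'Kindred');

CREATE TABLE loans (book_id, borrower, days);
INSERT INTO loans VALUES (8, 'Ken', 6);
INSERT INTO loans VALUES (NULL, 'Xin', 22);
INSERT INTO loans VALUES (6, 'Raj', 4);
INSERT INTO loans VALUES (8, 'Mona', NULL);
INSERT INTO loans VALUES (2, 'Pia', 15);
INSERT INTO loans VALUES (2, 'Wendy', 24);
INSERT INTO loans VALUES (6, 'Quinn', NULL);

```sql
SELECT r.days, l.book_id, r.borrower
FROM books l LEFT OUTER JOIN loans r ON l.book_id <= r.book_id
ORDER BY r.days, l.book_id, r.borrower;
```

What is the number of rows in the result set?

35

LEFT JOIN keeps every row from `books`; unmatched rows get NULL for `loans`'s columns.
Matching on l.book_id <= r.book_id. A NULL in a compared column never satisfies the condition.
- book_id=1: 6 matching r row(s), so 6 row(s) emitted.
- book_id=5: 4 matching r row(s), so 4 row(s) emitted.
- book_id=1: 6 matching r row(s), so 6 row(s) emitted.
- book_id=3: 4 matching r row(s), so 4 row(s) emitted.
- book_id=NULL: no r row matches, row kept with r columns NULL.
- book_id=4: 4 matching r row(s), so 4 row(s) emitted.
- book_id=1: 6 matching r row(s), so 6 row(s) emitted.
- book_id=5: 4 matching r row(s), so 4 row(s) emitted.
Total: 34 matched + 1 padded = 35 rows.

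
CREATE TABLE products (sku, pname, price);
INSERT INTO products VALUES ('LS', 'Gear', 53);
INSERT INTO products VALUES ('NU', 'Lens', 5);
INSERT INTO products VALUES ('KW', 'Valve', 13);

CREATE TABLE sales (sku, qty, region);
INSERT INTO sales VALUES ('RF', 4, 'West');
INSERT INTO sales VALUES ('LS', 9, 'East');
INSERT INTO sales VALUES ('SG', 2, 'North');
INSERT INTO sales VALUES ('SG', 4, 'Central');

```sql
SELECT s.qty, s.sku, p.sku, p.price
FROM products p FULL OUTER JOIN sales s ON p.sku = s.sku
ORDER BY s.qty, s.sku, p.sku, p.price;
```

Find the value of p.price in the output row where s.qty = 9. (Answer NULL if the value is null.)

FULL OUTER JOIN keeps every row from both sides; unmatched rows get NULL for the other side's columns.
Matching on p.sku = s.sku.
- p row (sku=LS): matches 1 s row(s) → 1 output row(s).
- p row (sku=NU): no match → kept, s columns NULL.
- p row (sku=KW): no match → kept, s columns NULL.
- 3 row(s) from s found no p partner → padded with NULL.

53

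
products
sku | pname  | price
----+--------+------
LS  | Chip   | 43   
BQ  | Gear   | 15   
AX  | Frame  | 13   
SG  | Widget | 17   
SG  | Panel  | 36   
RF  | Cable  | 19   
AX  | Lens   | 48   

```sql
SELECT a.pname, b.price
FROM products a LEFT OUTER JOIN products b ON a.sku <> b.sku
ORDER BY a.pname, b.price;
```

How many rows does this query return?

38

LEFT JOIN keeps every row from `products a`; unmatched rows get NULL for `products b`'s columns.
Matching on a.sku <> b.sku.
- a[0] sku=LS → 6 match(es) in b → 6 row(s).
- a[1] sku=BQ → 6 match(es) in b → 6 row(s).
- a[2] sku=AX → 5 match(es) in b → 5 row(s).
- a[3] sku=SG → 5 match(es) in b → 5 row(s).
- a[4] sku=SG → 5 match(es) in b → 5 row(s).
- a[5] sku=RF → 6 match(es) in b → 6 row(s).
- a[6] sku=AX → 5 match(es) in b → 5 row(s).
Total: 38 rows.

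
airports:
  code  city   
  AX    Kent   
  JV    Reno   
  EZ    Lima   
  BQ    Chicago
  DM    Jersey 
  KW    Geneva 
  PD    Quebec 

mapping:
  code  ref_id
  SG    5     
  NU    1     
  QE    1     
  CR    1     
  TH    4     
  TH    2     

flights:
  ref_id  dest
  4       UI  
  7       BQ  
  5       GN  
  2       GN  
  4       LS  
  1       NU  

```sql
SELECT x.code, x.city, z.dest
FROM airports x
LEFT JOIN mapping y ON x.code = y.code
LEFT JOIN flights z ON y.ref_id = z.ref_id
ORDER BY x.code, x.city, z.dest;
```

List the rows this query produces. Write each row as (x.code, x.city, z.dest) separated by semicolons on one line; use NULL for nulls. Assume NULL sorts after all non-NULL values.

Evaluate left to right. First `airports x LEFT JOIN mapping y` on code: 7 row(s).
Then LEFT JOIN `flights z` on ref_id: each of those 7 rows is kept; rows whose y.ref_id has no match in z get NULL for z's columns.

(AX, Kent, NULL); (BQ, Chicago, NULL); (DM, Jersey, NULL); (EZ, Lima, NULL); (JV, Reno, NULL); (KW, Geneva, NULL); (PD, Quebec, NULL)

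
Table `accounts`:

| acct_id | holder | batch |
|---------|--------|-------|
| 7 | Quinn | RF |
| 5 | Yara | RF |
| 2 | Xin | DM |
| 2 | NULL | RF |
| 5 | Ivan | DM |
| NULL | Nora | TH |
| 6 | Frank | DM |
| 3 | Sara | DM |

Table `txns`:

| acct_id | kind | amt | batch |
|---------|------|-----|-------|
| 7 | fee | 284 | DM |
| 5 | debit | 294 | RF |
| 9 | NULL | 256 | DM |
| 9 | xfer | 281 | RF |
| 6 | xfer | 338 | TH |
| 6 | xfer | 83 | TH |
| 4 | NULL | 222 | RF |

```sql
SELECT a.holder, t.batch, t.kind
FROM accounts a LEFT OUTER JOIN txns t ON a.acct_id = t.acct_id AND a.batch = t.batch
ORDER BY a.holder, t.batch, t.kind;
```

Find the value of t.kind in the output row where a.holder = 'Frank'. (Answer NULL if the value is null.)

NULL

LEFT JOIN keeps every row from `accounts`; unmatched rows get NULL for `txns`'s columns.
Matching on a.acct_id = t.acct_id AND a.batch = t.batch. A NULL in a compared column never satisfies the condition.
Matched pairs: 1; unmatched a rows kept: 7.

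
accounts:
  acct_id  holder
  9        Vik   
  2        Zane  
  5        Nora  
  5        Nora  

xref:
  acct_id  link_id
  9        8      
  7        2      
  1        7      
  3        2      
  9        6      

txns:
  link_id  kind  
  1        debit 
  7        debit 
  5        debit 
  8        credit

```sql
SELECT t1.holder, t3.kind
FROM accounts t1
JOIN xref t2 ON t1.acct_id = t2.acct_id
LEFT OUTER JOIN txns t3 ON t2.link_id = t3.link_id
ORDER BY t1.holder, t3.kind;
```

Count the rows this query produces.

2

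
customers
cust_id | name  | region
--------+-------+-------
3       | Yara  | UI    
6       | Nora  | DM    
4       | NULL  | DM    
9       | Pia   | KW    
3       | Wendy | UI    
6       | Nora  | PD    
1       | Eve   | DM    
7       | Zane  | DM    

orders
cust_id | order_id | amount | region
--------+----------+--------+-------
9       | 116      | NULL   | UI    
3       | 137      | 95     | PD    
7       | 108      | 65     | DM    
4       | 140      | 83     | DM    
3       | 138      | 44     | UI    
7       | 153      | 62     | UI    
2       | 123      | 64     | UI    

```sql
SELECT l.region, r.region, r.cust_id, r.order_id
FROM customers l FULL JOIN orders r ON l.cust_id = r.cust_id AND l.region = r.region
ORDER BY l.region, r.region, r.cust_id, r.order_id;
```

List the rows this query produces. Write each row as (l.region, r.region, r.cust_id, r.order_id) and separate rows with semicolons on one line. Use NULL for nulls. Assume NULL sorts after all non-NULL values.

FULL OUTER JOIN keeps every row from both sides; unmatched rows get NULL for the other side's columns.
Matching on l.cust_id = r.cust_id AND l.region = r.region.
- l row (cust_id=3, region=UI): matches 1 r row(s) → 1 output row(s).
- l row (cust_id=6, region=DM): no match → kept, r columns NULL.
- l row (cust_id=4, region=DM): matches 1 r row(s) → 1 output row(s).
- l row (cust_id=9, region=KW): no match → kept, r columns NULL.
- l row (cust_id=3, region=UI): matches 1 r row(s) → 1 output row(s).
- l row (cust_id=6, region=PD): no match → kept, r columns NULL.
- l row (cust_id=1, region=DM): no match → kept, r columns NULL.
- l row (cust_id=7, region=DM): matches 1 r row(s) → 1 output row(s).
- plus 4 unmatched r row(s), each kept with NULL l columns.

(DM, DM, 4, 140); (DM, DM, 7, 108); (DM, NULL, NULL, NULL); (DM, NULL, NULL, NULL); (KW, NULL, NULL, NULL); (PD, NULL, NULL, NULL); (UI, UI, 3, 138); (UI, UI, 3, 138); (NULL, PD, 3, 137); (NULL, UI, 2, 123); (NULL, UI, 7, 153); (NULL, UI, 9, 116)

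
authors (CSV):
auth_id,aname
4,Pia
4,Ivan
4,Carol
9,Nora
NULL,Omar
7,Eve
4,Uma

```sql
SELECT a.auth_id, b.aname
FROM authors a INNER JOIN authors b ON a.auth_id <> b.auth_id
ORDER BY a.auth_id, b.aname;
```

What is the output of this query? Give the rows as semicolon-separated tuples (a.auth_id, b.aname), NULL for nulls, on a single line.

INNER JOIN keeps only pairs where the ON condition holds.
Matching on a.auth_id <> b.auth_id. A NULL in a compared column never satisfies the condition.
Matched pairs: 18.

(4, Eve); (4, Eve); (4, Eve); (4, Eve); (4, Nora); (4, Nora); (4, Nora); (4, Nora); (7, Carol); (7, Ivan); (7, Nora); (7, Pia); (7, Uma); (9, Carol); (9, Eve); (9, Ivan); (9, Pia); (9, Uma)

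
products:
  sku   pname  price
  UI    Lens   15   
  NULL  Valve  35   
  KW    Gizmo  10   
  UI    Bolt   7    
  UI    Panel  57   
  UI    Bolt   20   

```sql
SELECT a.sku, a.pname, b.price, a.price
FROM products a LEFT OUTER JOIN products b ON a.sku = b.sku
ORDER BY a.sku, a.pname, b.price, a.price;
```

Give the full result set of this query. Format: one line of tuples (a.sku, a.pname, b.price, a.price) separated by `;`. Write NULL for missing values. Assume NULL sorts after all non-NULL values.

LEFT JOIN keeps every row from `products a`; unmatched rows get NULL for `products b`'s columns.
Matching on a.sku = b.sku. A NULL in a compared column never satisfies the condition.
- a row (sku=UI): matches 4 b row(s) → 4 output row(s).
- a row (sku=NULL): no match → kept, b columns NULL.
- a row (sku=KW): matches 1 b row(s) → 1 output row(s).
- a row (sku=UI): matches 4 b row(s) → 4 output row(s).
- a row (sku=UI): matches 4 b row(s) → 4 output row(s).
- a row (sku=UI): matches 4 b row(s) → 4 output row(s).

(KW, Gizmo, 10, 10); (UI, Bolt, 7, 7); (UI, Bolt, 7, 20); (UI, Bolt, 15, 7); (UI, Bolt, 15, 20); (UI, Bolt, 20, 7); (UI, Bolt, 20, 20); (UI, Bolt, 57, 7); (UI, Bolt, 57, 20); (UI, Lens, 7, 15); (UI, Lens, 15, 15); (UI, Lens, 20, 15); (UI, Lens, 57, 15); (UI, Panel, 7, 57); (UI, Panel, 15, 57); (UI, Panel, 20, 57); (UI, Panel, 57, 57); (NULL, Valve, NULL, 35)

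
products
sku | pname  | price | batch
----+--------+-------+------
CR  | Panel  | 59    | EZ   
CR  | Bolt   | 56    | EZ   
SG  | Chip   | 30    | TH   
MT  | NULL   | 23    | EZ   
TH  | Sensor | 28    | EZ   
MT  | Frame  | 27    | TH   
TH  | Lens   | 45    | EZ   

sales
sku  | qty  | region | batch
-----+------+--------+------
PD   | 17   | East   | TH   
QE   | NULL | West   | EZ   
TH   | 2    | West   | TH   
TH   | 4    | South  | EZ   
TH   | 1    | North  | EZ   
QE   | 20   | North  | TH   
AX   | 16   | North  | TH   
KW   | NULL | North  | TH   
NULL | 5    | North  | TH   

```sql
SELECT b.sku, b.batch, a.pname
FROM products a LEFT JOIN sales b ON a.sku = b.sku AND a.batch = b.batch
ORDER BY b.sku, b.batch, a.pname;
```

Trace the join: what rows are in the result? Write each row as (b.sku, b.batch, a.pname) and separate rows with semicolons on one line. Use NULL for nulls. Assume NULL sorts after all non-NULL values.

(TH, EZ, Lens); (TH, EZ, Lens); (TH, EZ, Sensor); (TH, EZ, Sensor); (NULL, NULL, Bolt); (NULL, NULL, Chip); (NULL, NULL, Frame); (NULL, NULL, Panel); (NULL, NULL, NULL)

LEFT JOIN keeps every row from `products`; unmatched rows get NULL for `sales`'s columns.
Matching on a.sku = b.sku AND a.batch = b.batch. A NULL in a compared column never satisfies the condition.
Matched pairs: 4; unmatched a rows kept: 5.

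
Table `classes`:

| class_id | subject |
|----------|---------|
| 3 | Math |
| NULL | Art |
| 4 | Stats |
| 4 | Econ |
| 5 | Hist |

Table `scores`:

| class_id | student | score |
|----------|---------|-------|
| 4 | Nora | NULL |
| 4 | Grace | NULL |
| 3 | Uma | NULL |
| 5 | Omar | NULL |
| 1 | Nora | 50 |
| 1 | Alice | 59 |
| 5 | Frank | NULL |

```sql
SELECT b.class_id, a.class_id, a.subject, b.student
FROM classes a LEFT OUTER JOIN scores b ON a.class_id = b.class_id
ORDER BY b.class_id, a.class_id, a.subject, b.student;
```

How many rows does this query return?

LEFT JOIN keeps every row from `classes`; unmatched rows get NULL for `scores`'s columns.
Matching on a.class_id = b.class_id. A NULL in a compared column never satisfies the condition.
- class_id=3: 1 matching b row(s), so 1 row(s) emitted.
- class_id=NULL: no b row matches, row kept with b columns NULL.
- class_id=4: 2 matching b row(s), so 2 row(s) emitted.
- class_id=4: 2 matching b row(s), so 2 row(s) emitted.
- class_id=5: 2 matching b row(s), so 2 row(s) emitted.
Total: 7 matched + 1 padded = 8 rows.

8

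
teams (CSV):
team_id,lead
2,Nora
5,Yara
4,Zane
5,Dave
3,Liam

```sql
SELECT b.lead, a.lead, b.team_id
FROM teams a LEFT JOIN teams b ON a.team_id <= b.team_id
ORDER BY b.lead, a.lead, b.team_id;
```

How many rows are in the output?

LEFT JOIN keeps every row from `teams a`; unmatched rows get NULL for `teams b`'s columns.
Matching on a.team_id <= b.team_id.
Matched pairs: 16; unmatched a rows kept: 0.
Total: 16 rows.

16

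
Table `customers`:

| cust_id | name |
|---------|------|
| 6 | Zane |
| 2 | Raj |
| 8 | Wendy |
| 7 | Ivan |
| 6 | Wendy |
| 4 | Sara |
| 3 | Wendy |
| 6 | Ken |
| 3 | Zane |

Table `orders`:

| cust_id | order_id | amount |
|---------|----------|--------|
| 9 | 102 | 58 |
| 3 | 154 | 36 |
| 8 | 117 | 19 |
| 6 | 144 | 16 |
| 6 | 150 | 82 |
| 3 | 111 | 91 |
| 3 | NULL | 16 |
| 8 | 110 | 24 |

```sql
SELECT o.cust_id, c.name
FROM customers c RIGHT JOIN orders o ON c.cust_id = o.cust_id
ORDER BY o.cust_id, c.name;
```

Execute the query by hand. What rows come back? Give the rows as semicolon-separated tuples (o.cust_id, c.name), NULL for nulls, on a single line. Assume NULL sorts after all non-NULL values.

(3, Wendy); (3, Wendy); (3, Wendy); (3, Zane); (3, Zane); (3, Zane); (6, Ken); (6, Ken); (6, Wendy); (6, Wendy); (6, Zane); (6, Zane); (8, Wendy); (8, Wendy); (9, NULL)

RIGHT JOIN keeps every row from `orders`; unmatched rows get NULL for `customers`'s columns.
Matching on c.cust_id = o.cust_id.
- c row (cust_id=6): matches 2 o row(s) → 2 output row(s).
- c row (cust_id=2): no match.
- c row (cust_id=8): matches 2 o row(s) → 2 output row(s).
- c row (cust_id=7): no match.
- c row (cust_id=6): matches 2 o row(s) → 2 output row(s).
- c row (cust_id=4): no match.
- c row (cust_id=3): matches 3 o row(s) → 3 output row(s).
- c row (cust_id=6): matches 2 o row(s) → 2 output row(s).
- c row (cust_id=3): matches 3 o row(s) → 3 output row(s).
- 1 o row(s) had no c match → kept, c columns NULL.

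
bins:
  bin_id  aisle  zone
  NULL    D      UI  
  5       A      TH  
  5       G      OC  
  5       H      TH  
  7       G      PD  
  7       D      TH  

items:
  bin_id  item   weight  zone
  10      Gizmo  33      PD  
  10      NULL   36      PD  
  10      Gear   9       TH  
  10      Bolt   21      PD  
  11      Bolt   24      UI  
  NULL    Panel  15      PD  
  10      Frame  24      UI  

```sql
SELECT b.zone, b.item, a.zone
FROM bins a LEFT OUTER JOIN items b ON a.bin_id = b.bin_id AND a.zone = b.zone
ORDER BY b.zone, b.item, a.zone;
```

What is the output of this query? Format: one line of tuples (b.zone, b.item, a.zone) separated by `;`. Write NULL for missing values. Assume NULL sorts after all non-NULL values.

(NULL, NULL, OC); (NULL, NULL, PD); (NULL, NULL, TH); (NULL, NULL, TH); (NULL, NULL, TH); (NULL, NULL, UI)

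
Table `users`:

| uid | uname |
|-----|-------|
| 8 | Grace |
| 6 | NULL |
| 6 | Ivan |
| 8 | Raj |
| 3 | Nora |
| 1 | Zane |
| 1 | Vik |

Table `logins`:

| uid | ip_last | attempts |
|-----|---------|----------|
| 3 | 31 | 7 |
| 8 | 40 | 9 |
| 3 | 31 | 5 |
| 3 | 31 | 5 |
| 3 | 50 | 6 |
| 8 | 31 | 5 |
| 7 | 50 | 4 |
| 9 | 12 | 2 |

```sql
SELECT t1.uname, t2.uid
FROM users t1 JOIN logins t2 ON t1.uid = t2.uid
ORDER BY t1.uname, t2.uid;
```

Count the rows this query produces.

INNER JOIN keeps only pairs where the ON condition holds.
Matching on t1.uid = t2.uid.
Matched pairs: 8.
Total: 8 rows.

8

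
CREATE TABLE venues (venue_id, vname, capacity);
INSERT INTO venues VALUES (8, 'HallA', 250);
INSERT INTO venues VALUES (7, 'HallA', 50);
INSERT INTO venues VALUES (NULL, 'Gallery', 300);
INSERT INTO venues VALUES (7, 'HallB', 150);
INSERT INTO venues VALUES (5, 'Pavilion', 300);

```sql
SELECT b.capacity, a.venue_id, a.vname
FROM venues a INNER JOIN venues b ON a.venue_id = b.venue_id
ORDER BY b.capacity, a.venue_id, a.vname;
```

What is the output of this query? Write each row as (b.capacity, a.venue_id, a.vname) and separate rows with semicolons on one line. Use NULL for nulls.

(50, 7, HallA); (50, 7, HallB); (150, 7, HallA); (150, 7, HallB); (250, 8, HallA); (300, 5, Pavilion)

INNER JOIN keeps only pairs where the ON condition holds.
Matching on a.venue_id = b.venue_id. A NULL in a compared column never satisfies the condition.
Matched pairs: 6.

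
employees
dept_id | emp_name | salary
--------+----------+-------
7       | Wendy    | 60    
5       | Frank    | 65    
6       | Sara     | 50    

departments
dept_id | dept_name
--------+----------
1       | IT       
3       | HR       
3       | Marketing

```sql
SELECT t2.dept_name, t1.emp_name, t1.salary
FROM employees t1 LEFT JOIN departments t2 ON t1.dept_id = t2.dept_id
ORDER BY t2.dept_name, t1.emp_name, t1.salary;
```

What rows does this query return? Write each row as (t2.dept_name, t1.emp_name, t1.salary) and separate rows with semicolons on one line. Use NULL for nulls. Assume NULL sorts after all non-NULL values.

LEFT JOIN keeps every row from `employees`; unmatched rows get NULL for `departments`'s columns.
Matching on t1.dept_id = t2.dept_id.
- t1 row (dept_id=7): no match → kept, t2 columns NULL.
- t1 row (dept_id=5): no match → kept, t2 columns NULL.
- t1 row (dept_id=6): no match → kept, t2 columns NULL.
After projecting and ordering:
t2.dept_name | t1.emp_name | t1.salary
NULL | Frank | 65
NULL | Sara | 50
NULL | Wendy | 60

(NULL, Frank, 65); (NULL, Sara, 50); (NULL, Wendy, 60)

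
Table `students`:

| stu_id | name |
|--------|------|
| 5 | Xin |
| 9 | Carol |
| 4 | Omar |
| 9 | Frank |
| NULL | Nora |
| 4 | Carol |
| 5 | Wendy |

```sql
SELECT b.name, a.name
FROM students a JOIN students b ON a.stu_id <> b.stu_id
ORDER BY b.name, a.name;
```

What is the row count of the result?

INNER JOIN keeps only pairs where the ON condition holds.
Matching on a.stu_id <> b.stu_id. A NULL in a compared column never satisfies the condition.
- a row (stu_id=5): matches 4 b row(s) → 4 output row(s).
- a row (stu_id=9): matches 4 b row(s) → 4 output row(s).
- a row (stu_id=4): matches 4 b row(s) → 4 output row(s).
- a row (stu_id=9): matches 4 b row(s) → 4 output row(s).
- a row (stu_id=NULL): no match → dropped.
- a row (stu_id=4): matches 4 b row(s) → 4 output row(s).
- a row (stu_id=5): matches 4 b row(s) → 4 output row(s).
Total: 24 rows.

24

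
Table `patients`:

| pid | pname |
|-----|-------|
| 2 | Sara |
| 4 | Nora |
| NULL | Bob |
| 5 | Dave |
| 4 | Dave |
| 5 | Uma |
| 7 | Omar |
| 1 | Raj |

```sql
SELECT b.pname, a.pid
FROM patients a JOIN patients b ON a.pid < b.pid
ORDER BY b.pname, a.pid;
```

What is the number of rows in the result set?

INNER JOIN keeps only pairs where the ON condition holds.
Matching on a.pid < b.pid. A NULL in a compared column never satisfies the condition.
Matched pairs: 19.
Total: 19 rows.

19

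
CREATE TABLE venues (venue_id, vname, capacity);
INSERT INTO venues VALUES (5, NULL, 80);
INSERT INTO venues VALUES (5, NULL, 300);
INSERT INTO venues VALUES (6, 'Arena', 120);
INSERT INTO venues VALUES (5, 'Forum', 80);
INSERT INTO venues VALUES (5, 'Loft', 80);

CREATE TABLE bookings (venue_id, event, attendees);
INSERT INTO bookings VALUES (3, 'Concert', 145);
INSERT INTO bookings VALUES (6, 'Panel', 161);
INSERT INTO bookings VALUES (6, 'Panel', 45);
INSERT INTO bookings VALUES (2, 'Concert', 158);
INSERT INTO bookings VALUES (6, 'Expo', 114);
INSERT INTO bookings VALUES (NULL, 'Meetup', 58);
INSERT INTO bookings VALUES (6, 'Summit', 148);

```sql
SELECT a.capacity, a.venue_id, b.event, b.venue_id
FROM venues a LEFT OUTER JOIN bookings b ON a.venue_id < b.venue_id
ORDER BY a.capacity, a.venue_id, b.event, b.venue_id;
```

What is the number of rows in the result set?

17

LEFT JOIN keeps every row from `venues`; unmatched rows get NULL for `bookings`'s columns.
Matching on a.venue_id < b.venue_id. A NULL in a compared column never satisfies the condition.
- venue_id=5: 4 matching b row(s), so 4 row(s) emitted.
- venue_id=5: 4 matching b row(s), so 4 row(s) emitted.
- venue_id=6: no b row matches, row kept with b columns NULL.
- venue_id=5: 4 matching b row(s), so 4 row(s) emitted.
- venue_id=5: 4 matching b row(s), so 4 row(s) emitted.
Total: 16 matched + 1 padded = 17 rows.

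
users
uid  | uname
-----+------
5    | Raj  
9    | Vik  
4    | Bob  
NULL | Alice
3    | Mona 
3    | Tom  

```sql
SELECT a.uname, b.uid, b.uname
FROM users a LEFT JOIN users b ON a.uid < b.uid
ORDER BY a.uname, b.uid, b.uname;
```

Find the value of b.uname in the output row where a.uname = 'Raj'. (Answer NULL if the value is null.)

LEFT JOIN keeps every row from `users a`; unmatched rows get NULL for `users b`'s columns.
Matching on a.uid < b.uid. A NULL in a compared column never satisfies the condition.
Matched pairs: 9; unmatched a rows kept: 2.

Vik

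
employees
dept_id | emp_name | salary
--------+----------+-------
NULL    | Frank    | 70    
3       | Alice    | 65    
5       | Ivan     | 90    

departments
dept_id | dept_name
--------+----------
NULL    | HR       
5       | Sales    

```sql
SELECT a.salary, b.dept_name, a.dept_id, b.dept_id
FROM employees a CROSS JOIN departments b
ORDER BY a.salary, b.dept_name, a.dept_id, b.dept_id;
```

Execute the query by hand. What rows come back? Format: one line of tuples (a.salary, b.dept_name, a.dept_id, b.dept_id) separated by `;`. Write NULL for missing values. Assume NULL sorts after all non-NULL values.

(65, HR, 3, NULL); (65, Sales, 3, 5); (70, HR, NULL, NULL); (70, Sales, NULL, 5); (90, HR, 5, NULL); (90, Sales, 5, 5)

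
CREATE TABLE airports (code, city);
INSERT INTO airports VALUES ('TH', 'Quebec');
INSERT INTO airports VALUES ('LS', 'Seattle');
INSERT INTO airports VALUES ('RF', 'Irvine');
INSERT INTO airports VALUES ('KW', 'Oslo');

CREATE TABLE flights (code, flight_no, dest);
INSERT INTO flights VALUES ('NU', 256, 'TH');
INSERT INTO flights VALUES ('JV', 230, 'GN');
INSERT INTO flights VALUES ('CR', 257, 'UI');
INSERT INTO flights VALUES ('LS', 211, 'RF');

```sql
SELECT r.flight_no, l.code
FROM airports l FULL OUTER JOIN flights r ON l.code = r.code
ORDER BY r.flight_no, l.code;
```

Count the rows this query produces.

FULL OUTER JOIN keeps every row from both sides; unmatched rows get NULL for the other side's columns.
Matching on l.code = r.code.
- l (code=TH) has no partner → padded with NULL.
- l (code=LS) pairs with 1 row(s) of r.
- l (code=RF) has no partner → padded with NULL.
- l (code=KW) has no partner → padded with NULL.
- 3 r row(s) had no l match → kept, l columns NULL.
Total: 1 matched + 6 padded = 7 rows.

7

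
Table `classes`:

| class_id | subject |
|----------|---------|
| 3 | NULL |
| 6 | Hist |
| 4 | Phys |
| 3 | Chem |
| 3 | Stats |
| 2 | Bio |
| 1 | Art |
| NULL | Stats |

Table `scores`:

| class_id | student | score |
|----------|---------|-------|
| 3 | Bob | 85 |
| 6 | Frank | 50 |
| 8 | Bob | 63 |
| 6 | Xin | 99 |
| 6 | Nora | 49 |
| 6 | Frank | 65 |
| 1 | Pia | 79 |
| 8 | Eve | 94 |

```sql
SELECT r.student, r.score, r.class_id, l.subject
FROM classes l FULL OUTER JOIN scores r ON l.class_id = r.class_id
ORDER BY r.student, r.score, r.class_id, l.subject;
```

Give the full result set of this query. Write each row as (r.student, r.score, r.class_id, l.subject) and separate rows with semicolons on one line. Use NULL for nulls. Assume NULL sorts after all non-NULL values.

FULL OUTER JOIN keeps every row from both sides; unmatched rows get NULL for the other side's columns.
Matching on l.class_id = r.class_id. A NULL in a compared column never satisfies the condition.
- l row (class_id=3): matches 1 r row(s) → 1 output row(s).
- l row (class_id=6): matches 4 r row(s) → 4 output row(s).
- l row (class_id=4): no match → kept, r columns NULL.
- l row (class_id=3): matches 1 r row(s) → 1 output row(s).
- l row (class_id=3): matches 1 r row(s) → 1 output row(s).
- l row (class_id=2): no match → kept, r columns NULL.
- l row (class_id=1): matches 1 r row(s) → 1 output row(s).
- l row (class_id=NULL): no match → kept, r columns NULL.
- 2 r row(s) had no l match → kept, l columns NULL.

(Bob, 63, 8, NULL); (Bob, 85, 3, Chem); (Bob, 85, 3, Stats); (Bob, 85, 3, NULL); (Eve, 94, 8, NULL); (Frank, 50, 6, Hist); (Frank, 65, 6, Hist); (Nora, 49, 6, Hist); (Pia, 79, 1, Art); (Xin, 99, 6, Hist); (NULL, NULL, NULL, Bio); (NULL, NULL, NULL, Phys); (NULL, NULL, NULL, Stats)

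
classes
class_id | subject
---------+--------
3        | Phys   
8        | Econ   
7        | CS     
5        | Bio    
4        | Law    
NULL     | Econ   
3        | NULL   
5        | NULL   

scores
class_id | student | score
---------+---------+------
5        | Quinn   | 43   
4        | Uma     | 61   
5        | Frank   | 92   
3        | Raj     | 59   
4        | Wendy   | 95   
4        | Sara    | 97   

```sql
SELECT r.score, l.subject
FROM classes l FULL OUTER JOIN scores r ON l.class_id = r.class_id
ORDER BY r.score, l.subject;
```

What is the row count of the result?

FULL OUTER JOIN keeps every row from both sides; unmatched rows get NULL for the other side's columns.
Matching on l.class_id = r.class_id. A NULL in a compared column never satisfies the condition.
- l (class_id=3) pairs with 1 row(s) of r.
- l (class_id=8) has no partner → padded with NULL.
- l (class_id=7) has no partner → padded with NULL.
- l (class_id=5) pairs with 2 row(s) of r.
- l (class_id=4) pairs with 3 row(s) of r.
- l (class_id=NULL) has no partner → padded with NULL.
- l (class_id=3) pairs with 1 row(s) of r.
- l (class_id=5) pairs with 2 row(s) of r.
Total: 9 matched + 3 padded = 12 rows.

12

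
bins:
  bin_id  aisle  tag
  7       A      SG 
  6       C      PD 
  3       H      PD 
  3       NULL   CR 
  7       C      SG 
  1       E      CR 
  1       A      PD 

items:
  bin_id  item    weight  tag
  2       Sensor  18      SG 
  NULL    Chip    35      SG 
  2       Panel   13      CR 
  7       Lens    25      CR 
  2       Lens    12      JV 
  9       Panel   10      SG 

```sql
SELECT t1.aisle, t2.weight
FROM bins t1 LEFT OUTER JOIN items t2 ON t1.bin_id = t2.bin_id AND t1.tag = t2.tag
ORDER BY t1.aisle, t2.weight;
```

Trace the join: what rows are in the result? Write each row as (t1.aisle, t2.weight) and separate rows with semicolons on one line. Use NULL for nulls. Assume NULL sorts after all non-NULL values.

(A, NULL); (A, NULL); (C, NULL); (C, NULL); (E, NULL); (H, NULL); (NULL, NULL)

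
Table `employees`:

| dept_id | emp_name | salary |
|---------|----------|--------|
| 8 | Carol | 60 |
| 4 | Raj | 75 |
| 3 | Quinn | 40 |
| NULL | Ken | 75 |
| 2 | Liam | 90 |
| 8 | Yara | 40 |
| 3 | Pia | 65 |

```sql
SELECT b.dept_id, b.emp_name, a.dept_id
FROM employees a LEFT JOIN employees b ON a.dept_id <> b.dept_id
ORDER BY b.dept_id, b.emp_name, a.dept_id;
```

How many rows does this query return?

LEFT JOIN keeps every row from `employees a`; unmatched rows get NULL for `employees b`'s columns.
Matching on a.dept_id <> b.dept_id. A NULL in a compared column never satisfies the condition.
Matched pairs: 26; unmatched a rows kept: 1.
Total: 26 matched + 1 padded = 27 rows.

27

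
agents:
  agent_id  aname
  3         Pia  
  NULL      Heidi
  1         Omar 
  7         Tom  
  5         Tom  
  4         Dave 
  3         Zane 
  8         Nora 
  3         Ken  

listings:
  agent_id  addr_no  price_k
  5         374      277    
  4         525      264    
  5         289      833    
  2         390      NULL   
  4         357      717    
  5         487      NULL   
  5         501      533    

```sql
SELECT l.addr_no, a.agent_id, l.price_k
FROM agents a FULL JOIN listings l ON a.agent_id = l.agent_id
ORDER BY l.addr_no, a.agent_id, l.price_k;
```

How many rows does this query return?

14

FULL OUTER JOIN keeps every row from both sides; unmatched rows get NULL for the other side's columns.
Matching on a.agent_id = l.agent_id. A NULL in a compared column never satisfies the condition.
Matched pairs: 6; unmatched a rows kept: 7; unmatched l rows kept: 1.
Total: 6 matched + 8 padded = 14 rows.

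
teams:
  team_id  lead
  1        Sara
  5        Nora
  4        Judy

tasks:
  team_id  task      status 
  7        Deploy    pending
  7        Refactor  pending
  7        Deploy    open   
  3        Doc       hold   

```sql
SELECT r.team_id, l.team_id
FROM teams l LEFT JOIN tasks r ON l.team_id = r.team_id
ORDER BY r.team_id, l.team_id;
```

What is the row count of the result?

LEFT JOIN keeps every row from `teams`; unmatched rows get NULL for `tasks`'s columns.
Matching on l.team_id = r.team_id.
- team_id=1: no r row matches, row kept with r columns NULL.
- team_id=5: no r row matches, row kept with r columns NULL.
- team_id=4: no r row matches, row kept with r columns NULL.
Total: 0 matched + 3 padded = 3 rows.

3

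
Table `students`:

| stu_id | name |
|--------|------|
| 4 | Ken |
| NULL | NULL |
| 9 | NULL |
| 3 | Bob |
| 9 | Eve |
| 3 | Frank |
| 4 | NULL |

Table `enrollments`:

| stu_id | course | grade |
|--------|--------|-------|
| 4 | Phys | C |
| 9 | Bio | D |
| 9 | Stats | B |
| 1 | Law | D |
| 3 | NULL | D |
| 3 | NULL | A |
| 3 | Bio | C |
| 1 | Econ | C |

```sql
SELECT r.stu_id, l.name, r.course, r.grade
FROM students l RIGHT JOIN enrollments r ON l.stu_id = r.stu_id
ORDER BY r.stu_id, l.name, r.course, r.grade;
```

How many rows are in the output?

RIGHT JOIN keeps every row from `enrollments`; unmatched rows get NULL for `students`'s columns.
Matching on l.stu_id = r.stu_id. A NULL in a compared column never satisfies the condition.
- l (stu_id=4) pairs with 1 row(s) of r.
- l (stu_id=NULL) has no partner in r.
- l (stu_id=9) pairs with 2 row(s) of r.
- l (stu_id=3) pairs with 3 row(s) of r.
- l (stu_id=9) pairs with 2 row(s) of r.
- l (stu_id=3) pairs with 3 row(s) of r.
- l (stu_id=4) pairs with 1 row(s) of r.
- 2 row(s) from r found no l partner → padded with NULL.
Total: 12 matched + 2 padded = 14 rows.

14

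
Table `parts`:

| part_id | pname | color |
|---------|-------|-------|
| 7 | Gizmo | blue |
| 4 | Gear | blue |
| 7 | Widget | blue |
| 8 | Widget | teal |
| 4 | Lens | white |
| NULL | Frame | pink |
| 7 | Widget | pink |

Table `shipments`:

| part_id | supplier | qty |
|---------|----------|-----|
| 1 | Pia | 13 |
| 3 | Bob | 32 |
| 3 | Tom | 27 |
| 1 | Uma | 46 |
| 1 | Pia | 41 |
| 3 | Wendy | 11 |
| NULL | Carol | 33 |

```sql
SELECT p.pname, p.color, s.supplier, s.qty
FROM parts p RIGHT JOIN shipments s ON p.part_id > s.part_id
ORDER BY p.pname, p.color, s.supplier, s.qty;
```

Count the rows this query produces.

RIGHT JOIN keeps every row from `shipments`; unmatched rows get NULL for `parts`'s columns.
Matching on p.part_id > s.part_id. A NULL in a compared column never satisfies the condition.
- part_id=7: 6 matching s row(s), so 6 row(s) emitted.
- part_id=4: 6 matching s row(s), so 6 row(s) emitted.
- part_id=7: 6 matching s row(s), so 6 row(s) emitted.
- part_id=8: 6 matching s row(s), so 6 row(s) emitted.
- part_id=4: 6 matching s row(s), so 6 row(s) emitted.
- part_id=NULL: no matching s row.
- part_id=7: 6 matching s row(s), so 6 row(s) emitted.
- plus 1 unmatched s row(s), each kept with NULL p columns.
Total: 36 matched + 1 padded = 37 rows.

37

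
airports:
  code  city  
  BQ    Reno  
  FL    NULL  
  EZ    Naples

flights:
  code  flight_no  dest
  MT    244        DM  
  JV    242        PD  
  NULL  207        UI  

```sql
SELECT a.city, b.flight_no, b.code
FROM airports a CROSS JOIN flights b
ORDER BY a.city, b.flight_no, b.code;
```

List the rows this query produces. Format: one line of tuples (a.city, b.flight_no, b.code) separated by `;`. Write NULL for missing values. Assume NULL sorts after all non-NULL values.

(Naples, 207, NULL); (Naples, 242, JV); (Naples, 244, MT); (Reno, 207, NULL); (Reno, 242, JV); (Reno, 244, MT); (NULL, 207, NULL); (NULL, 242, JV); (NULL, 244, MT)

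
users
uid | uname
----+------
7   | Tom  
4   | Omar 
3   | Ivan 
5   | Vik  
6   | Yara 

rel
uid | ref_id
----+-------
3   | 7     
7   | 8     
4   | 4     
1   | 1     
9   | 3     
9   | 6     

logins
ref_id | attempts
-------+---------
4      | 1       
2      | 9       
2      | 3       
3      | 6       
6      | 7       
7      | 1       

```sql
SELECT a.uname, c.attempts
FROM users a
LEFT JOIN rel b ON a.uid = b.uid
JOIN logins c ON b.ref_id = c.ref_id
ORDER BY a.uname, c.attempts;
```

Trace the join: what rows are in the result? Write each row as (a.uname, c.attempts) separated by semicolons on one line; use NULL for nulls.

(Ivan, 1); (Omar, 1)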